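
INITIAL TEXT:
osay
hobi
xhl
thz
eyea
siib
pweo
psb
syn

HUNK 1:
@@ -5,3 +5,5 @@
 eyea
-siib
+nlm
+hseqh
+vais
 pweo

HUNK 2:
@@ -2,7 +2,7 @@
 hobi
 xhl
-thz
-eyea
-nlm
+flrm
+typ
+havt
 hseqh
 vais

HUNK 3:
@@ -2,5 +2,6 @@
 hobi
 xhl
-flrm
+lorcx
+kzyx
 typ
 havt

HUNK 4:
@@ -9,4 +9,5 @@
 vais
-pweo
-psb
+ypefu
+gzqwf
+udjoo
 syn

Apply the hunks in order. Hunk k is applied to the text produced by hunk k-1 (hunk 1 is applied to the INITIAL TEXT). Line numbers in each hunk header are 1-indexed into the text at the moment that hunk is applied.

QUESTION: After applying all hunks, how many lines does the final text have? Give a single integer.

Answer: 13

Derivation:
Hunk 1: at line 5 remove [siib] add [nlm,hseqh,vais] -> 11 lines: osay hobi xhl thz eyea nlm hseqh vais pweo psb syn
Hunk 2: at line 2 remove [thz,eyea,nlm] add [flrm,typ,havt] -> 11 lines: osay hobi xhl flrm typ havt hseqh vais pweo psb syn
Hunk 3: at line 2 remove [flrm] add [lorcx,kzyx] -> 12 lines: osay hobi xhl lorcx kzyx typ havt hseqh vais pweo psb syn
Hunk 4: at line 9 remove [pweo,psb] add [ypefu,gzqwf,udjoo] -> 13 lines: osay hobi xhl lorcx kzyx typ havt hseqh vais ypefu gzqwf udjoo syn
Final line count: 13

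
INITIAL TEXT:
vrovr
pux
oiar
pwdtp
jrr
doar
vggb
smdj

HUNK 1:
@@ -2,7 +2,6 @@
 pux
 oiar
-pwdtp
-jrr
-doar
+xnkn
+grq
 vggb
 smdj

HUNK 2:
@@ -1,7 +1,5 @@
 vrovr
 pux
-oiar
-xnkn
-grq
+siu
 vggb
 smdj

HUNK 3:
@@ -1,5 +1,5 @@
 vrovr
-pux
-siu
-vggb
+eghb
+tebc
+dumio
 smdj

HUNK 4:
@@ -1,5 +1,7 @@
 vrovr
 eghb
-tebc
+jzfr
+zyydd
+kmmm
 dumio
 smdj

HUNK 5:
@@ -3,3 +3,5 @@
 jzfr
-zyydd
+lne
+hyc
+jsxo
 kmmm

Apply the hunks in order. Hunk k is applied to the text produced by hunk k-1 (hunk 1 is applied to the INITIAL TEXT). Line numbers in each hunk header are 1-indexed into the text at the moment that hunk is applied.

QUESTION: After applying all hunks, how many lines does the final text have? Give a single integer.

Answer: 9

Derivation:
Hunk 1: at line 2 remove [pwdtp,jrr,doar] add [xnkn,grq] -> 7 lines: vrovr pux oiar xnkn grq vggb smdj
Hunk 2: at line 1 remove [oiar,xnkn,grq] add [siu] -> 5 lines: vrovr pux siu vggb smdj
Hunk 3: at line 1 remove [pux,siu,vggb] add [eghb,tebc,dumio] -> 5 lines: vrovr eghb tebc dumio smdj
Hunk 4: at line 1 remove [tebc] add [jzfr,zyydd,kmmm] -> 7 lines: vrovr eghb jzfr zyydd kmmm dumio smdj
Hunk 5: at line 3 remove [zyydd] add [lne,hyc,jsxo] -> 9 lines: vrovr eghb jzfr lne hyc jsxo kmmm dumio smdj
Final line count: 9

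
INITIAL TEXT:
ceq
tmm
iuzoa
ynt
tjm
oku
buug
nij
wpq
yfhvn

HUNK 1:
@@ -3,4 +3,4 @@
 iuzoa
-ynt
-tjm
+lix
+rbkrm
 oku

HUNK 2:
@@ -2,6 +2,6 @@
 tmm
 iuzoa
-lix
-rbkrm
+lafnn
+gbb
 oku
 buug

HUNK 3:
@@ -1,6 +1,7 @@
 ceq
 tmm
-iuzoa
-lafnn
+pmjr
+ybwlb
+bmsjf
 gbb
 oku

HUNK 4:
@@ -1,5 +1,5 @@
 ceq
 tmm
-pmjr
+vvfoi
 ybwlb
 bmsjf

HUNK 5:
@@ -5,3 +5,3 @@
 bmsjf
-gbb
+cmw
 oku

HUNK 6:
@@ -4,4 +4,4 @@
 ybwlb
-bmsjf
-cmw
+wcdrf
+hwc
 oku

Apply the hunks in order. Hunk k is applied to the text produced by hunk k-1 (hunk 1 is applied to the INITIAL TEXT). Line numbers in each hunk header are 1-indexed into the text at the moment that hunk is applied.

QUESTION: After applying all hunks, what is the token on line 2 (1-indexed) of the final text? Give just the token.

Hunk 1: at line 3 remove [ynt,tjm] add [lix,rbkrm] -> 10 lines: ceq tmm iuzoa lix rbkrm oku buug nij wpq yfhvn
Hunk 2: at line 2 remove [lix,rbkrm] add [lafnn,gbb] -> 10 lines: ceq tmm iuzoa lafnn gbb oku buug nij wpq yfhvn
Hunk 3: at line 1 remove [iuzoa,lafnn] add [pmjr,ybwlb,bmsjf] -> 11 lines: ceq tmm pmjr ybwlb bmsjf gbb oku buug nij wpq yfhvn
Hunk 4: at line 1 remove [pmjr] add [vvfoi] -> 11 lines: ceq tmm vvfoi ybwlb bmsjf gbb oku buug nij wpq yfhvn
Hunk 5: at line 5 remove [gbb] add [cmw] -> 11 lines: ceq tmm vvfoi ybwlb bmsjf cmw oku buug nij wpq yfhvn
Hunk 6: at line 4 remove [bmsjf,cmw] add [wcdrf,hwc] -> 11 lines: ceq tmm vvfoi ybwlb wcdrf hwc oku buug nij wpq yfhvn
Final line 2: tmm

Answer: tmm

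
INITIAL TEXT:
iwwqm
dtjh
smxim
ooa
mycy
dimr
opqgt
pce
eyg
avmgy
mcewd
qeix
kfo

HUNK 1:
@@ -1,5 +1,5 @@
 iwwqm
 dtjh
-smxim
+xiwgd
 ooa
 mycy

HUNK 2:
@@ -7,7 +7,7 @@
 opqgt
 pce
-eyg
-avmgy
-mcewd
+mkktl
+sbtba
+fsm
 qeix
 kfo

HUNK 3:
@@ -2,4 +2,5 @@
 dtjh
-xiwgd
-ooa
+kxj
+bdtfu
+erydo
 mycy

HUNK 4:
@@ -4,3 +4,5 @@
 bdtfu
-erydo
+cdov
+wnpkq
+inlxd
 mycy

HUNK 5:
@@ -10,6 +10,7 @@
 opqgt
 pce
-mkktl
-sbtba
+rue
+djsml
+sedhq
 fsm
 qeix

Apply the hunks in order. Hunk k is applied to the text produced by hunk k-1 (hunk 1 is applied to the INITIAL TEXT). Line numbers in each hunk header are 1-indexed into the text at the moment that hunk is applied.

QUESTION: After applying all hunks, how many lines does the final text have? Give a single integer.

Hunk 1: at line 1 remove [smxim] add [xiwgd] -> 13 lines: iwwqm dtjh xiwgd ooa mycy dimr opqgt pce eyg avmgy mcewd qeix kfo
Hunk 2: at line 7 remove [eyg,avmgy,mcewd] add [mkktl,sbtba,fsm] -> 13 lines: iwwqm dtjh xiwgd ooa mycy dimr opqgt pce mkktl sbtba fsm qeix kfo
Hunk 3: at line 2 remove [xiwgd,ooa] add [kxj,bdtfu,erydo] -> 14 lines: iwwqm dtjh kxj bdtfu erydo mycy dimr opqgt pce mkktl sbtba fsm qeix kfo
Hunk 4: at line 4 remove [erydo] add [cdov,wnpkq,inlxd] -> 16 lines: iwwqm dtjh kxj bdtfu cdov wnpkq inlxd mycy dimr opqgt pce mkktl sbtba fsm qeix kfo
Hunk 5: at line 10 remove [mkktl,sbtba] add [rue,djsml,sedhq] -> 17 lines: iwwqm dtjh kxj bdtfu cdov wnpkq inlxd mycy dimr opqgt pce rue djsml sedhq fsm qeix kfo
Final line count: 17

Answer: 17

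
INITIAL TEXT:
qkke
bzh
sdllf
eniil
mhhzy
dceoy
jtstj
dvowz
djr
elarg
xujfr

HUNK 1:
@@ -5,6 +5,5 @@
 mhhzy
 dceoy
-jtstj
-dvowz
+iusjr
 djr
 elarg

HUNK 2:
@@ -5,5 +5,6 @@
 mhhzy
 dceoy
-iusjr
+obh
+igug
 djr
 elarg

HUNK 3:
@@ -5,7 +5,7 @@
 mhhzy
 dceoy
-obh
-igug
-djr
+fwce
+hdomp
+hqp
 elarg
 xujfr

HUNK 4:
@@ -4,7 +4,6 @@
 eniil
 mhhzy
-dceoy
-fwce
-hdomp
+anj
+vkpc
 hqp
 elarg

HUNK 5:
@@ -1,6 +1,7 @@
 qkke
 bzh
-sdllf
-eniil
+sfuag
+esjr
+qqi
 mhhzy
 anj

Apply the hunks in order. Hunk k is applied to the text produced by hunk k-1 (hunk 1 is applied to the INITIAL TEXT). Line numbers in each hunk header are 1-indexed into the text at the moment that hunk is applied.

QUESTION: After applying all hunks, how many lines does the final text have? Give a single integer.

Answer: 11

Derivation:
Hunk 1: at line 5 remove [jtstj,dvowz] add [iusjr] -> 10 lines: qkke bzh sdllf eniil mhhzy dceoy iusjr djr elarg xujfr
Hunk 2: at line 5 remove [iusjr] add [obh,igug] -> 11 lines: qkke bzh sdllf eniil mhhzy dceoy obh igug djr elarg xujfr
Hunk 3: at line 5 remove [obh,igug,djr] add [fwce,hdomp,hqp] -> 11 lines: qkke bzh sdllf eniil mhhzy dceoy fwce hdomp hqp elarg xujfr
Hunk 4: at line 4 remove [dceoy,fwce,hdomp] add [anj,vkpc] -> 10 lines: qkke bzh sdllf eniil mhhzy anj vkpc hqp elarg xujfr
Hunk 5: at line 1 remove [sdllf,eniil] add [sfuag,esjr,qqi] -> 11 lines: qkke bzh sfuag esjr qqi mhhzy anj vkpc hqp elarg xujfr
Final line count: 11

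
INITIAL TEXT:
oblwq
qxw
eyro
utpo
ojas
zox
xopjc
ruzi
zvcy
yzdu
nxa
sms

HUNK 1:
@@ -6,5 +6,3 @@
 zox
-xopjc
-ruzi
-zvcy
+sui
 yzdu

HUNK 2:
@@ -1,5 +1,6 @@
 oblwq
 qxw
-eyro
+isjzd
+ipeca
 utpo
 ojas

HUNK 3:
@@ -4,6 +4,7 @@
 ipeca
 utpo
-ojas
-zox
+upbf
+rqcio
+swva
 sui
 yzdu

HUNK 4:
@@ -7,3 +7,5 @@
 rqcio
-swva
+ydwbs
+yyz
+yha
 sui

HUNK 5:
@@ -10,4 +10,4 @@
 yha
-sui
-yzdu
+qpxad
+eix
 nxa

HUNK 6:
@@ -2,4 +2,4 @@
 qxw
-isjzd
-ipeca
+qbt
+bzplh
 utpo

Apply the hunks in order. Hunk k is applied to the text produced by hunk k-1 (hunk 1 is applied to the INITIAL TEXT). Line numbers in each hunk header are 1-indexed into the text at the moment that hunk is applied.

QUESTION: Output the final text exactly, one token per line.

Answer: oblwq
qxw
qbt
bzplh
utpo
upbf
rqcio
ydwbs
yyz
yha
qpxad
eix
nxa
sms

Derivation:
Hunk 1: at line 6 remove [xopjc,ruzi,zvcy] add [sui] -> 10 lines: oblwq qxw eyro utpo ojas zox sui yzdu nxa sms
Hunk 2: at line 1 remove [eyro] add [isjzd,ipeca] -> 11 lines: oblwq qxw isjzd ipeca utpo ojas zox sui yzdu nxa sms
Hunk 3: at line 4 remove [ojas,zox] add [upbf,rqcio,swva] -> 12 lines: oblwq qxw isjzd ipeca utpo upbf rqcio swva sui yzdu nxa sms
Hunk 4: at line 7 remove [swva] add [ydwbs,yyz,yha] -> 14 lines: oblwq qxw isjzd ipeca utpo upbf rqcio ydwbs yyz yha sui yzdu nxa sms
Hunk 5: at line 10 remove [sui,yzdu] add [qpxad,eix] -> 14 lines: oblwq qxw isjzd ipeca utpo upbf rqcio ydwbs yyz yha qpxad eix nxa sms
Hunk 6: at line 2 remove [isjzd,ipeca] add [qbt,bzplh] -> 14 lines: oblwq qxw qbt bzplh utpo upbf rqcio ydwbs yyz yha qpxad eix nxa sms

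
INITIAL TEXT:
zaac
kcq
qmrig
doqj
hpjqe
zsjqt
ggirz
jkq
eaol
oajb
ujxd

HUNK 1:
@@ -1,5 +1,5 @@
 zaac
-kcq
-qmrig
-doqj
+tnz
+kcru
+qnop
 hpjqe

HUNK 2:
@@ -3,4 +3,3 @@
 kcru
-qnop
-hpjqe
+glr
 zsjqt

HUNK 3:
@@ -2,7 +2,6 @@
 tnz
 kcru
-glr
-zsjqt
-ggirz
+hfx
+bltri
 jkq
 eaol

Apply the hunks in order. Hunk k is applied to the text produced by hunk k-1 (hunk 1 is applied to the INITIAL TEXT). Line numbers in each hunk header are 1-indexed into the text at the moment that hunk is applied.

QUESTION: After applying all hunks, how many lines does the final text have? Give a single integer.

Hunk 1: at line 1 remove [kcq,qmrig,doqj] add [tnz,kcru,qnop] -> 11 lines: zaac tnz kcru qnop hpjqe zsjqt ggirz jkq eaol oajb ujxd
Hunk 2: at line 3 remove [qnop,hpjqe] add [glr] -> 10 lines: zaac tnz kcru glr zsjqt ggirz jkq eaol oajb ujxd
Hunk 3: at line 2 remove [glr,zsjqt,ggirz] add [hfx,bltri] -> 9 lines: zaac tnz kcru hfx bltri jkq eaol oajb ujxd
Final line count: 9

Answer: 9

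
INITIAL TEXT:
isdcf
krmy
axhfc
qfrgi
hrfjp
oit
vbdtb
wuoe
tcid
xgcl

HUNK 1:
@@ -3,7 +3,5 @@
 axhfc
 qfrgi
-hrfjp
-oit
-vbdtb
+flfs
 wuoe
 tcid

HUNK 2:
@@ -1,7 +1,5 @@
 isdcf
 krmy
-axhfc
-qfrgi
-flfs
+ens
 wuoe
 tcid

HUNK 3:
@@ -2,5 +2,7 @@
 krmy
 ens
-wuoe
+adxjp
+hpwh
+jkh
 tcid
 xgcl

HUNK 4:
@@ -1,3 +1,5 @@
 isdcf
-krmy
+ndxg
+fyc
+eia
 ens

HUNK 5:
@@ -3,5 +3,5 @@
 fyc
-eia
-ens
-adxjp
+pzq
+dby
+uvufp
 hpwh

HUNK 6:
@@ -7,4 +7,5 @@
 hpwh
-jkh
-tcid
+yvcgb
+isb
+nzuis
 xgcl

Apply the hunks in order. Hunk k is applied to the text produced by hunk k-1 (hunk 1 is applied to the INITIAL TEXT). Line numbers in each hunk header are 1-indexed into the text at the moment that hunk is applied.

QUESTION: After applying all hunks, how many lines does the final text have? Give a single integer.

Answer: 11

Derivation:
Hunk 1: at line 3 remove [hrfjp,oit,vbdtb] add [flfs] -> 8 lines: isdcf krmy axhfc qfrgi flfs wuoe tcid xgcl
Hunk 2: at line 1 remove [axhfc,qfrgi,flfs] add [ens] -> 6 lines: isdcf krmy ens wuoe tcid xgcl
Hunk 3: at line 2 remove [wuoe] add [adxjp,hpwh,jkh] -> 8 lines: isdcf krmy ens adxjp hpwh jkh tcid xgcl
Hunk 4: at line 1 remove [krmy] add [ndxg,fyc,eia] -> 10 lines: isdcf ndxg fyc eia ens adxjp hpwh jkh tcid xgcl
Hunk 5: at line 3 remove [eia,ens,adxjp] add [pzq,dby,uvufp] -> 10 lines: isdcf ndxg fyc pzq dby uvufp hpwh jkh tcid xgcl
Hunk 6: at line 7 remove [jkh,tcid] add [yvcgb,isb,nzuis] -> 11 lines: isdcf ndxg fyc pzq dby uvufp hpwh yvcgb isb nzuis xgcl
Final line count: 11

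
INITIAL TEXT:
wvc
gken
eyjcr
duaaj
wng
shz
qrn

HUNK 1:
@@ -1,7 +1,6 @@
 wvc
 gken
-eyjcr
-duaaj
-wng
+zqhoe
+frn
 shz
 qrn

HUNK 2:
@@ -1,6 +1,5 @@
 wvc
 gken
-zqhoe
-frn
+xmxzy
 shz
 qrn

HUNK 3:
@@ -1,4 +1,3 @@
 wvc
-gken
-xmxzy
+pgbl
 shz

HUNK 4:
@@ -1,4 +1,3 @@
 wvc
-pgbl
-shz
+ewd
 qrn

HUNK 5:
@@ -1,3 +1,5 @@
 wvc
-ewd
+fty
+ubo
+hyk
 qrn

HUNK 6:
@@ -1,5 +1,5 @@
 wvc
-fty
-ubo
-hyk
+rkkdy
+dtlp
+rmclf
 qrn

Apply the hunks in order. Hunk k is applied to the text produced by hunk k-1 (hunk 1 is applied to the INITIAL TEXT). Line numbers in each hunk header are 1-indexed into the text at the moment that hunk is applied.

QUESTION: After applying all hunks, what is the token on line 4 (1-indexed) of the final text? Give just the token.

Hunk 1: at line 1 remove [eyjcr,duaaj,wng] add [zqhoe,frn] -> 6 lines: wvc gken zqhoe frn shz qrn
Hunk 2: at line 1 remove [zqhoe,frn] add [xmxzy] -> 5 lines: wvc gken xmxzy shz qrn
Hunk 3: at line 1 remove [gken,xmxzy] add [pgbl] -> 4 lines: wvc pgbl shz qrn
Hunk 4: at line 1 remove [pgbl,shz] add [ewd] -> 3 lines: wvc ewd qrn
Hunk 5: at line 1 remove [ewd] add [fty,ubo,hyk] -> 5 lines: wvc fty ubo hyk qrn
Hunk 6: at line 1 remove [fty,ubo,hyk] add [rkkdy,dtlp,rmclf] -> 5 lines: wvc rkkdy dtlp rmclf qrn
Final line 4: rmclf

Answer: rmclf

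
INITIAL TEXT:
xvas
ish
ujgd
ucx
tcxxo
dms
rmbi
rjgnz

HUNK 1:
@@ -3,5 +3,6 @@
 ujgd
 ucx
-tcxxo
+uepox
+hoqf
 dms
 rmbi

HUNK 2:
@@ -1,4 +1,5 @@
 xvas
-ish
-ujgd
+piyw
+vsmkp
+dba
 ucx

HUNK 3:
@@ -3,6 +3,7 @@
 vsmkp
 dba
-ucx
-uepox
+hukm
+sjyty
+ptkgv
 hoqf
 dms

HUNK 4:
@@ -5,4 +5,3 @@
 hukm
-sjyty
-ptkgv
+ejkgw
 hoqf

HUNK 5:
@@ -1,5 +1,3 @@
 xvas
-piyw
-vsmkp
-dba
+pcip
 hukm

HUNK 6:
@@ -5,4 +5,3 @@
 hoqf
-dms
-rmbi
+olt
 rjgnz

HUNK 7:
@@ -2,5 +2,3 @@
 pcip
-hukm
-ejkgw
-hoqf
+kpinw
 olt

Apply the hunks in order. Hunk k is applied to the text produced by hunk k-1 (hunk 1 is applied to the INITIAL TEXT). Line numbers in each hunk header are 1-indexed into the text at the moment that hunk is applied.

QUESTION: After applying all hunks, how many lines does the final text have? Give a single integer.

Hunk 1: at line 3 remove [tcxxo] add [uepox,hoqf] -> 9 lines: xvas ish ujgd ucx uepox hoqf dms rmbi rjgnz
Hunk 2: at line 1 remove [ish,ujgd] add [piyw,vsmkp,dba] -> 10 lines: xvas piyw vsmkp dba ucx uepox hoqf dms rmbi rjgnz
Hunk 3: at line 3 remove [ucx,uepox] add [hukm,sjyty,ptkgv] -> 11 lines: xvas piyw vsmkp dba hukm sjyty ptkgv hoqf dms rmbi rjgnz
Hunk 4: at line 5 remove [sjyty,ptkgv] add [ejkgw] -> 10 lines: xvas piyw vsmkp dba hukm ejkgw hoqf dms rmbi rjgnz
Hunk 5: at line 1 remove [piyw,vsmkp,dba] add [pcip] -> 8 lines: xvas pcip hukm ejkgw hoqf dms rmbi rjgnz
Hunk 6: at line 5 remove [dms,rmbi] add [olt] -> 7 lines: xvas pcip hukm ejkgw hoqf olt rjgnz
Hunk 7: at line 2 remove [hukm,ejkgw,hoqf] add [kpinw] -> 5 lines: xvas pcip kpinw olt rjgnz
Final line count: 5

Answer: 5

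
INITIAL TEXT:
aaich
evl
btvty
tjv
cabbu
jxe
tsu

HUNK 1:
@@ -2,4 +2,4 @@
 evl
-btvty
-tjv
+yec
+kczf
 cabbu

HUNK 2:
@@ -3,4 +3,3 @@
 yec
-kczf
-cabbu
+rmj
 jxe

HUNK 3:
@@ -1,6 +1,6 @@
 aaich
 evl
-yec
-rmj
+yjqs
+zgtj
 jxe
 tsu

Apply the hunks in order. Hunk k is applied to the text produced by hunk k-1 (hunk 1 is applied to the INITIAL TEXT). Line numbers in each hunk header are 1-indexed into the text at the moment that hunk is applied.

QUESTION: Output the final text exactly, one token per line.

Hunk 1: at line 2 remove [btvty,tjv] add [yec,kczf] -> 7 lines: aaich evl yec kczf cabbu jxe tsu
Hunk 2: at line 3 remove [kczf,cabbu] add [rmj] -> 6 lines: aaich evl yec rmj jxe tsu
Hunk 3: at line 1 remove [yec,rmj] add [yjqs,zgtj] -> 6 lines: aaich evl yjqs zgtj jxe tsu

Answer: aaich
evl
yjqs
zgtj
jxe
tsu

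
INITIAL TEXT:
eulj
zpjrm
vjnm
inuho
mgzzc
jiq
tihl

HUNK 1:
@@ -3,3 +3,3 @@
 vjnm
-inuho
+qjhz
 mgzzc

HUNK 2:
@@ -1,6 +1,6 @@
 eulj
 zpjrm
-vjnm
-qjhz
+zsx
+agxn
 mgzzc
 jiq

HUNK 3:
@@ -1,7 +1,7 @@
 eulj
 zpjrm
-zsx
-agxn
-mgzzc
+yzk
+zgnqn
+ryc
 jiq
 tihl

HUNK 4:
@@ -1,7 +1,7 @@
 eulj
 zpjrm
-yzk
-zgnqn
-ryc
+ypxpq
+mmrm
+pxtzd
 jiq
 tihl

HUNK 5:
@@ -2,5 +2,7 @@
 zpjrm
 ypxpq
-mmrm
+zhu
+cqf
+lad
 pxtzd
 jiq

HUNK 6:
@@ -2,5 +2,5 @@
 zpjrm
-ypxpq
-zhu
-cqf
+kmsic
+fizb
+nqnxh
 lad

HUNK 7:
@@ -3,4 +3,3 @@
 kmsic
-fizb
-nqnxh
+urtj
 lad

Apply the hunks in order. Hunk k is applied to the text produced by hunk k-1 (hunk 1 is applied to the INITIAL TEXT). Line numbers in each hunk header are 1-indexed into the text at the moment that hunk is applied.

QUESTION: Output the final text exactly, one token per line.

Hunk 1: at line 3 remove [inuho] add [qjhz] -> 7 lines: eulj zpjrm vjnm qjhz mgzzc jiq tihl
Hunk 2: at line 1 remove [vjnm,qjhz] add [zsx,agxn] -> 7 lines: eulj zpjrm zsx agxn mgzzc jiq tihl
Hunk 3: at line 1 remove [zsx,agxn,mgzzc] add [yzk,zgnqn,ryc] -> 7 lines: eulj zpjrm yzk zgnqn ryc jiq tihl
Hunk 4: at line 1 remove [yzk,zgnqn,ryc] add [ypxpq,mmrm,pxtzd] -> 7 lines: eulj zpjrm ypxpq mmrm pxtzd jiq tihl
Hunk 5: at line 2 remove [mmrm] add [zhu,cqf,lad] -> 9 lines: eulj zpjrm ypxpq zhu cqf lad pxtzd jiq tihl
Hunk 6: at line 2 remove [ypxpq,zhu,cqf] add [kmsic,fizb,nqnxh] -> 9 lines: eulj zpjrm kmsic fizb nqnxh lad pxtzd jiq tihl
Hunk 7: at line 3 remove [fizb,nqnxh] add [urtj] -> 8 lines: eulj zpjrm kmsic urtj lad pxtzd jiq tihl

Answer: eulj
zpjrm
kmsic
urtj
lad
pxtzd
jiq
tihl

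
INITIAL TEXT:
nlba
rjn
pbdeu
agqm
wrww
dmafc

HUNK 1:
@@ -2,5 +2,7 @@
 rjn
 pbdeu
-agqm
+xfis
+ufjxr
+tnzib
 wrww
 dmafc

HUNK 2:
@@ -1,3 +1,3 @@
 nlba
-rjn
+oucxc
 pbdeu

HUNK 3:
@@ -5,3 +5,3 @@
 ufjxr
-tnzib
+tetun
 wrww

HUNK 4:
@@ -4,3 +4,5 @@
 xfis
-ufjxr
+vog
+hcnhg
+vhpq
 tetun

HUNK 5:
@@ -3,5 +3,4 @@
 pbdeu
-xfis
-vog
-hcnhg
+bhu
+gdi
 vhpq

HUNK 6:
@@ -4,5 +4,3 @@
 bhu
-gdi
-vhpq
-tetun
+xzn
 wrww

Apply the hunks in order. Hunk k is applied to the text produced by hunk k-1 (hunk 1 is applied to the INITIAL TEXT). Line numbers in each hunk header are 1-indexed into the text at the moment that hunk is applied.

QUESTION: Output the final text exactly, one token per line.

Hunk 1: at line 2 remove [agqm] add [xfis,ufjxr,tnzib] -> 8 lines: nlba rjn pbdeu xfis ufjxr tnzib wrww dmafc
Hunk 2: at line 1 remove [rjn] add [oucxc] -> 8 lines: nlba oucxc pbdeu xfis ufjxr tnzib wrww dmafc
Hunk 3: at line 5 remove [tnzib] add [tetun] -> 8 lines: nlba oucxc pbdeu xfis ufjxr tetun wrww dmafc
Hunk 4: at line 4 remove [ufjxr] add [vog,hcnhg,vhpq] -> 10 lines: nlba oucxc pbdeu xfis vog hcnhg vhpq tetun wrww dmafc
Hunk 5: at line 3 remove [xfis,vog,hcnhg] add [bhu,gdi] -> 9 lines: nlba oucxc pbdeu bhu gdi vhpq tetun wrww dmafc
Hunk 6: at line 4 remove [gdi,vhpq,tetun] add [xzn] -> 7 lines: nlba oucxc pbdeu bhu xzn wrww dmafc

Answer: nlba
oucxc
pbdeu
bhu
xzn
wrww
dmafc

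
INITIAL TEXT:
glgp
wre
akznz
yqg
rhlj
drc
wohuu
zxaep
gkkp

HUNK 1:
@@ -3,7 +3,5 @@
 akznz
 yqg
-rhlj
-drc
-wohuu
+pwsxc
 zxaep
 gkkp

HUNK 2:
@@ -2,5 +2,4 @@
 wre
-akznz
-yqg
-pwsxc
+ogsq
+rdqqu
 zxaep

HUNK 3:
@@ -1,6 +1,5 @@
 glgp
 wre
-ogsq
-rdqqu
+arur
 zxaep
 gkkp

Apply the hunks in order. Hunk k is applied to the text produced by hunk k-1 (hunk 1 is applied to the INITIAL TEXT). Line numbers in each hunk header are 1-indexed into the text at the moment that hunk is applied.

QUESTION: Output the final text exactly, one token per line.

Answer: glgp
wre
arur
zxaep
gkkp

Derivation:
Hunk 1: at line 3 remove [rhlj,drc,wohuu] add [pwsxc] -> 7 lines: glgp wre akznz yqg pwsxc zxaep gkkp
Hunk 2: at line 2 remove [akznz,yqg,pwsxc] add [ogsq,rdqqu] -> 6 lines: glgp wre ogsq rdqqu zxaep gkkp
Hunk 3: at line 1 remove [ogsq,rdqqu] add [arur] -> 5 lines: glgp wre arur zxaep gkkp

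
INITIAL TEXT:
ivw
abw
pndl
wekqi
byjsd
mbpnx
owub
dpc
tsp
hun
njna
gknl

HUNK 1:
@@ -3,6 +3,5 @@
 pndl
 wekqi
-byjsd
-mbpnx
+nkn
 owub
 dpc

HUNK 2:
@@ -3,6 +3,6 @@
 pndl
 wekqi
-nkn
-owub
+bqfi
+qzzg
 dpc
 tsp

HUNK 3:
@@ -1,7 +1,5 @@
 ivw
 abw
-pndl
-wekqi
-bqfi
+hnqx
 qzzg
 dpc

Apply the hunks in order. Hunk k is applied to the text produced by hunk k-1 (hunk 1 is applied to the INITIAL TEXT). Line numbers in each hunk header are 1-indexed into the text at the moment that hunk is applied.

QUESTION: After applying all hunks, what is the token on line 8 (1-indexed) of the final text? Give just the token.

Answer: njna

Derivation:
Hunk 1: at line 3 remove [byjsd,mbpnx] add [nkn] -> 11 lines: ivw abw pndl wekqi nkn owub dpc tsp hun njna gknl
Hunk 2: at line 3 remove [nkn,owub] add [bqfi,qzzg] -> 11 lines: ivw abw pndl wekqi bqfi qzzg dpc tsp hun njna gknl
Hunk 3: at line 1 remove [pndl,wekqi,bqfi] add [hnqx] -> 9 lines: ivw abw hnqx qzzg dpc tsp hun njna gknl
Final line 8: njna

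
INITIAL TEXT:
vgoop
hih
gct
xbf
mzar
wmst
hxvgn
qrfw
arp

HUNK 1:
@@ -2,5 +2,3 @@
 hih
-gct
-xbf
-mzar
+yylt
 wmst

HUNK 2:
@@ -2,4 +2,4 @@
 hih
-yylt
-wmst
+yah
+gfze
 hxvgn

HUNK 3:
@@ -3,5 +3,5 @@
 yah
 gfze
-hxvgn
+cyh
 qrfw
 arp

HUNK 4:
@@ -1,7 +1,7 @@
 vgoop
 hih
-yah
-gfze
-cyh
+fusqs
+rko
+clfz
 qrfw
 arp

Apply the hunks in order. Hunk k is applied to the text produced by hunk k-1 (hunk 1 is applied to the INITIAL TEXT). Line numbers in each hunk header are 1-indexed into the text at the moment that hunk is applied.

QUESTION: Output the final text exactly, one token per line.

Answer: vgoop
hih
fusqs
rko
clfz
qrfw
arp

Derivation:
Hunk 1: at line 2 remove [gct,xbf,mzar] add [yylt] -> 7 lines: vgoop hih yylt wmst hxvgn qrfw arp
Hunk 2: at line 2 remove [yylt,wmst] add [yah,gfze] -> 7 lines: vgoop hih yah gfze hxvgn qrfw arp
Hunk 3: at line 3 remove [hxvgn] add [cyh] -> 7 lines: vgoop hih yah gfze cyh qrfw arp
Hunk 4: at line 1 remove [yah,gfze,cyh] add [fusqs,rko,clfz] -> 7 lines: vgoop hih fusqs rko clfz qrfw arp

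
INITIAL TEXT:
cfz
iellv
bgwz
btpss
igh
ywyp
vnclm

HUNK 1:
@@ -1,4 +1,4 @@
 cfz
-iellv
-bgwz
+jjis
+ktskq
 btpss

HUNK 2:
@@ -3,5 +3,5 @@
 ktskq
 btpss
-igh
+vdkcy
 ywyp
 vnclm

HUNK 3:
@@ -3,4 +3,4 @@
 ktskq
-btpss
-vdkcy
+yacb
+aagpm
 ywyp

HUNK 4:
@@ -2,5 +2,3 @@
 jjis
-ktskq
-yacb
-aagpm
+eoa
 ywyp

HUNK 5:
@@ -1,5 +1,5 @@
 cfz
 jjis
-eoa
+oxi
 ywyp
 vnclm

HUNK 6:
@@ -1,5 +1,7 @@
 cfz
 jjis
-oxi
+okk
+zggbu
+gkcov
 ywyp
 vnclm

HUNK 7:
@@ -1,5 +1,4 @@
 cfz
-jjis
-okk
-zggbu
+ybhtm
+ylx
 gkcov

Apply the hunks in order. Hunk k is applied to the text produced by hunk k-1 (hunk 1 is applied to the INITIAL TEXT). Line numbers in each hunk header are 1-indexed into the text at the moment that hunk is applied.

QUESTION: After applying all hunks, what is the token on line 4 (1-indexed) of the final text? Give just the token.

Answer: gkcov

Derivation:
Hunk 1: at line 1 remove [iellv,bgwz] add [jjis,ktskq] -> 7 lines: cfz jjis ktskq btpss igh ywyp vnclm
Hunk 2: at line 3 remove [igh] add [vdkcy] -> 7 lines: cfz jjis ktskq btpss vdkcy ywyp vnclm
Hunk 3: at line 3 remove [btpss,vdkcy] add [yacb,aagpm] -> 7 lines: cfz jjis ktskq yacb aagpm ywyp vnclm
Hunk 4: at line 2 remove [ktskq,yacb,aagpm] add [eoa] -> 5 lines: cfz jjis eoa ywyp vnclm
Hunk 5: at line 1 remove [eoa] add [oxi] -> 5 lines: cfz jjis oxi ywyp vnclm
Hunk 6: at line 1 remove [oxi] add [okk,zggbu,gkcov] -> 7 lines: cfz jjis okk zggbu gkcov ywyp vnclm
Hunk 7: at line 1 remove [jjis,okk,zggbu] add [ybhtm,ylx] -> 6 lines: cfz ybhtm ylx gkcov ywyp vnclm
Final line 4: gkcov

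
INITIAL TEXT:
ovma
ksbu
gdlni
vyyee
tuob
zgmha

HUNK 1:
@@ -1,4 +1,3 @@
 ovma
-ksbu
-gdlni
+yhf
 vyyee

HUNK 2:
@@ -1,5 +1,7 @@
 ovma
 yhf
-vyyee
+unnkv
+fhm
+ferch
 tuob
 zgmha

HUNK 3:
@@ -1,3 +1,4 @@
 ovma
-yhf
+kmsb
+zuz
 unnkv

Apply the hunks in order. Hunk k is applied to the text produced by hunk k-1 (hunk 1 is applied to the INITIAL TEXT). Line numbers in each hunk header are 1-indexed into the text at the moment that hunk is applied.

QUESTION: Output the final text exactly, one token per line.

Hunk 1: at line 1 remove [ksbu,gdlni] add [yhf] -> 5 lines: ovma yhf vyyee tuob zgmha
Hunk 2: at line 1 remove [vyyee] add [unnkv,fhm,ferch] -> 7 lines: ovma yhf unnkv fhm ferch tuob zgmha
Hunk 3: at line 1 remove [yhf] add [kmsb,zuz] -> 8 lines: ovma kmsb zuz unnkv fhm ferch tuob zgmha

Answer: ovma
kmsb
zuz
unnkv
fhm
ferch
tuob
zgmha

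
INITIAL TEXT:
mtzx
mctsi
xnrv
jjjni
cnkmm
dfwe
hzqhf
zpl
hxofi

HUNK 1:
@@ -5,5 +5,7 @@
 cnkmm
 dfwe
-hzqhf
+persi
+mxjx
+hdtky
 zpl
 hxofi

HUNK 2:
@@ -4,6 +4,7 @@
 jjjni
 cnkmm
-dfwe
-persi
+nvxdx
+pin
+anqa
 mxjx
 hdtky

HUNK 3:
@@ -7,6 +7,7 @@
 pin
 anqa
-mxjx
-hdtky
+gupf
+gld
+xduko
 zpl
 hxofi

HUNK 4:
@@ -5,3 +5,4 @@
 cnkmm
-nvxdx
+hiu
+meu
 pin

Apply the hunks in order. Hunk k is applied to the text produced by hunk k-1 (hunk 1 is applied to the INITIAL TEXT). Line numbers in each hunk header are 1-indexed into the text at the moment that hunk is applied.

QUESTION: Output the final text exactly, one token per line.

Hunk 1: at line 5 remove [hzqhf] add [persi,mxjx,hdtky] -> 11 lines: mtzx mctsi xnrv jjjni cnkmm dfwe persi mxjx hdtky zpl hxofi
Hunk 2: at line 4 remove [dfwe,persi] add [nvxdx,pin,anqa] -> 12 lines: mtzx mctsi xnrv jjjni cnkmm nvxdx pin anqa mxjx hdtky zpl hxofi
Hunk 3: at line 7 remove [mxjx,hdtky] add [gupf,gld,xduko] -> 13 lines: mtzx mctsi xnrv jjjni cnkmm nvxdx pin anqa gupf gld xduko zpl hxofi
Hunk 4: at line 5 remove [nvxdx] add [hiu,meu] -> 14 lines: mtzx mctsi xnrv jjjni cnkmm hiu meu pin anqa gupf gld xduko zpl hxofi

Answer: mtzx
mctsi
xnrv
jjjni
cnkmm
hiu
meu
pin
anqa
gupf
gld
xduko
zpl
hxofi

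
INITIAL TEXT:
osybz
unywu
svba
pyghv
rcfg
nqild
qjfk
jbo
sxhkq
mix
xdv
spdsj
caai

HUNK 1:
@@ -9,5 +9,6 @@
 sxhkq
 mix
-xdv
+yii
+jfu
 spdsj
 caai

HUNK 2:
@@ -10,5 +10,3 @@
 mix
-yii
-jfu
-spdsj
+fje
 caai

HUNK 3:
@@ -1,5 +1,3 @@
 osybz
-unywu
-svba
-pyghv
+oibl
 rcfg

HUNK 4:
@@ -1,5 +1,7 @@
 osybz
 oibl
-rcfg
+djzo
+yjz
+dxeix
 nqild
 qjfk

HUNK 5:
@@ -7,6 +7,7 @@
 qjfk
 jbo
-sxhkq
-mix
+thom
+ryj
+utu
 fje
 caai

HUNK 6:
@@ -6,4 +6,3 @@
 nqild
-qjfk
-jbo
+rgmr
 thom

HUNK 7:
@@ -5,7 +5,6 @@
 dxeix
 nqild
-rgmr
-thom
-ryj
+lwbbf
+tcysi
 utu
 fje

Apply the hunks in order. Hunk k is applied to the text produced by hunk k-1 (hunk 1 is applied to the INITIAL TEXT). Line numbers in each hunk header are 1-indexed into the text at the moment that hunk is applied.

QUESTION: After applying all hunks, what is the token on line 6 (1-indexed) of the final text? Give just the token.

Answer: nqild

Derivation:
Hunk 1: at line 9 remove [xdv] add [yii,jfu] -> 14 lines: osybz unywu svba pyghv rcfg nqild qjfk jbo sxhkq mix yii jfu spdsj caai
Hunk 2: at line 10 remove [yii,jfu,spdsj] add [fje] -> 12 lines: osybz unywu svba pyghv rcfg nqild qjfk jbo sxhkq mix fje caai
Hunk 3: at line 1 remove [unywu,svba,pyghv] add [oibl] -> 10 lines: osybz oibl rcfg nqild qjfk jbo sxhkq mix fje caai
Hunk 4: at line 1 remove [rcfg] add [djzo,yjz,dxeix] -> 12 lines: osybz oibl djzo yjz dxeix nqild qjfk jbo sxhkq mix fje caai
Hunk 5: at line 7 remove [sxhkq,mix] add [thom,ryj,utu] -> 13 lines: osybz oibl djzo yjz dxeix nqild qjfk jbo thom ryj utu fje caai
Hunk 6: at line 6 remove [qjfk,jbo] add [rgmr] -> 12 lines: osybz oibl djzo yjz dxeix nqild rgmr thom ryj utu fje caai
Hunk 7: at line 5 remove [rgmr,thom,ryj] add [lwbbf,tcysi] -> 11 lines: osybz oibl djzo yjz dxeix nqild lwbbf tcysi utu fje caai
Final line 6: nqild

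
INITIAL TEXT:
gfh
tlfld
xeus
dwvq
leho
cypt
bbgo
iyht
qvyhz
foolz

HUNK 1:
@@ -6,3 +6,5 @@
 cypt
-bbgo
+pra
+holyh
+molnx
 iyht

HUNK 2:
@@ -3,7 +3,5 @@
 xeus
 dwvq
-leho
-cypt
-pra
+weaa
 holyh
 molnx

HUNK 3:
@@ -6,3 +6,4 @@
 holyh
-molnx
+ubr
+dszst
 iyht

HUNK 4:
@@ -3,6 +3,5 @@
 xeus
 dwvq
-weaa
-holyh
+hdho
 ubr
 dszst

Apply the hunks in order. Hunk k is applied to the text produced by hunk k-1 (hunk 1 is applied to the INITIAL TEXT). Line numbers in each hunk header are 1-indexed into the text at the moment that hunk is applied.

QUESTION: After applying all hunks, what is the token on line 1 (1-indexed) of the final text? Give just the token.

Answer: gfh

Derivation:
Hunk 1: at line 6 remove [bbgo] add [pra,holyh,molnx] -> 12 lines: gfh tlfld xeus dwvq leho cypt pra holyh molnx iyht qvyhz foolz
Hunk 2: at line 3 remove [leho,cypt,pra] add [weaa] -> 10 lines: gfh tlfld xeus dwvq weaa holyh molnx iyht qvyhz foolz
Hunk 3: at line 6 remove [molnx] add [ubr,dszst] -> 11 lines: gfh tlfld xeus dwvq weaa holyh ubr dszst iyht qvyhz foolz
Hunk 4: at line 3 remove [weaa,holyh] add [hdho] -> 10 lines: gfh tlfld xeus dwvq hdho ubr dszst iyht qvyhz foolz
Final line 1: gfh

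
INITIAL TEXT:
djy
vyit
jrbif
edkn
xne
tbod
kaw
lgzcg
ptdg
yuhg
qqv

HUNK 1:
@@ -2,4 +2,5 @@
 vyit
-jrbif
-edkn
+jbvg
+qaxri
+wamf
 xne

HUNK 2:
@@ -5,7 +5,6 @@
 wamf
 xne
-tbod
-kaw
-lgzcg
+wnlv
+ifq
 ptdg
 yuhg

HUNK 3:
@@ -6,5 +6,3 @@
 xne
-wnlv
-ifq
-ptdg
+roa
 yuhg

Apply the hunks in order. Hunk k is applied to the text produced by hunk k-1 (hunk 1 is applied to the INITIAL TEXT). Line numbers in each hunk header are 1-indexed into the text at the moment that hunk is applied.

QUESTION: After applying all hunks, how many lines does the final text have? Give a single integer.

Hunk 1: at line 2 remove [jrbif,edkn] add [jbvg,qaxri,wamf] -> 12 lines: djy vyit jbvg qaxri wamf xne tbod kaw lgzcg ptdg yuhg qqv
Hunk 2: at line 5 remove [tbod,kaw,lgzcg] add [wnlv,ifq] -> 11 lines: djy vyit jbvg qaxri wamf xne wnlv ifq ptdg yuhg qqv
Hunk 3: at line 6 remove [wnlv,ifq,ptdg] add [roa] -> 9 lines: djy vyit jbvg qaxri wamf xne roa yuhg qqv
Final line count: 9

Answer: 9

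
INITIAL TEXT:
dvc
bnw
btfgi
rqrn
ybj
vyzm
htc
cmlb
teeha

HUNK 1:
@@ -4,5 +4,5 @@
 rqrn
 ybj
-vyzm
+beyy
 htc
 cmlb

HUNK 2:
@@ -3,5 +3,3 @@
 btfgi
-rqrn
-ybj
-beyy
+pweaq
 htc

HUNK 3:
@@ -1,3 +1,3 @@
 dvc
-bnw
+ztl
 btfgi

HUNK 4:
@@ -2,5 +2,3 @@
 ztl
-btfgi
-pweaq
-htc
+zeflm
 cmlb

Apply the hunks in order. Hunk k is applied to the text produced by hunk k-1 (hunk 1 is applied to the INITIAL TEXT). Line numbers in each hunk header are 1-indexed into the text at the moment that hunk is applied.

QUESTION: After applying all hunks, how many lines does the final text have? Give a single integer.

Hunk 1: at line 4 remove [vyzm] add [beyy] -> 9 lines: dvc bnw btfgi rqrn ybj beyy htc cmlb teeha
Hunk 2: at line 3 remove [rqrn,ybj,beyy] add [pweaq] -> 7 lines: dvc bnw btfgi pweaq htc cmlb teeha
Hunk 3: at line 1 remove [bnw] add [ztl] -> 7 lines: dvc ztl btfgi pweaq htc cmlb teeha
Hunk 4: at line 2 remove [btfgi,pweaq,htc] add [zeflm] -> 5 lines: dvc ztl zeflm cmlb teeha
Final line count: 5

Answer: 5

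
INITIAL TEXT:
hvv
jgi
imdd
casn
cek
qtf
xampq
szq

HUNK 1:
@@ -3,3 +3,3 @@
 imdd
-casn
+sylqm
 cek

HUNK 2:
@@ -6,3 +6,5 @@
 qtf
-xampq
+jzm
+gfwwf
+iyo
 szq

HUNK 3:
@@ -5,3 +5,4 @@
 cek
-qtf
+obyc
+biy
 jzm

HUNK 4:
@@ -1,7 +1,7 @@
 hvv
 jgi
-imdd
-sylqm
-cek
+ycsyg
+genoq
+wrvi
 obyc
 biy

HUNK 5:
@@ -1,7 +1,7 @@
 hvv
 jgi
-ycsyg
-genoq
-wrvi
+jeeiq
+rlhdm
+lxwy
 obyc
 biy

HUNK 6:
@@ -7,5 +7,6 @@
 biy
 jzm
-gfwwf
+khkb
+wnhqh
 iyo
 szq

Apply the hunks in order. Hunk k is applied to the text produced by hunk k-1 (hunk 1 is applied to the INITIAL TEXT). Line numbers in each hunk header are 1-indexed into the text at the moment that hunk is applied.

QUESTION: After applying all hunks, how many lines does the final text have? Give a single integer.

Hunk 1: at line 3 remove [casn] add [sylqm] -> 8 lines: hvv jgi imdd sylqm cek qtf xampq szq
Hunk 2: at line 6 remove [xampq] add [jzm,gfwwf,iyo] -> 10 lines: hvv jgi imdd sylqm cek qtf jzm gfwwf iyo szq
Hunk 3: at line 5 remove [qtf] add [obyc,biy] -> 11 lines: hvv jgi imdd sylqm cek obyc biy jzm gfwwf iyo szq
Hunk 4: at line 1 remove [imdd,sylqm,cek] add [ycsyg,genoq,wrvi] -> 11 lines: hvv jgi ycsyg genoq wrvi obyc biy jzm gfwwf iyo szq
Hunk 5: at line 1 remove [ycsyg,genoq,wrvi] add [jeeiq,rlhdm,lxwy] -> 11 lines: hvv jgi jeeiq rlhdm lxwy obyc biy jzm gfwwf iyo szq
Hunk 6: at line 7 remove [gfwwf] add [khkb,wnhqh] -> 12 lines: hvv jgi jeeiq rlhdm lxwy obyc biy jzm khkb wnhqh iyo szq
Final line count: 12

Answer: 12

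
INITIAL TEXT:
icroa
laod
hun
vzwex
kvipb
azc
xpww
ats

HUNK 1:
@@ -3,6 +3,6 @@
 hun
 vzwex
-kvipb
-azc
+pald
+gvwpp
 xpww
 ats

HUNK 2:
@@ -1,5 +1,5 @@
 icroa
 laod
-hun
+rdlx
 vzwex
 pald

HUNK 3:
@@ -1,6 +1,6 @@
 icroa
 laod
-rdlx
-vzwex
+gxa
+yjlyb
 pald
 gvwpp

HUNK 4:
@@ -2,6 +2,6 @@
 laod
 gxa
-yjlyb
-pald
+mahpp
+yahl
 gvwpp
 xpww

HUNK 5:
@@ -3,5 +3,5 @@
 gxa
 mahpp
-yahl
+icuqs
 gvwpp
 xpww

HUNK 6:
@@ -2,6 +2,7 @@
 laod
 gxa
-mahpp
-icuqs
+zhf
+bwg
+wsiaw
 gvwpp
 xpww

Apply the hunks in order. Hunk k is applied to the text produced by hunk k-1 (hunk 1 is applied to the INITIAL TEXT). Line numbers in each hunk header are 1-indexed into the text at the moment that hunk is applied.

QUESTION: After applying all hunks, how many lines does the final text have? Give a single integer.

Answer: 9

Derivation:
Hunk 1: at line 3 remove [kvipb,azc] add [pald,gvwpp] -> 8 lines: icroa laod hun vzwex pald gvwpp xpww ats
Hunk 2: at line 1 remove [hun] add [rdlx] -> 8 lines: icroa laod rdlx vzwex pald gvwpp xpww ats
Hunk 3: at line 1 remove [rdlx,vzwex] add [gxa,yjlyb] -> 8 lines: icroa laod gxa yjlyb pald gvwpp xpww ats
Hunk 4: at line 2 remove [yjlyb,pald] add [mahpp,yahl] -> 8 lines: icroa laod gxa mahpp yahl gvwpp xpww ats
Hunk 5: at line 3 remove [yahl] add [icuqs] -> 8 lines: icroa laod gxa mahpp icuqs gvwpp xpww ats
Hunk 6: at line 2 remove [mahpp,icuqs] add [zhf,bwg,wsiaw] -> 9 lines: icroa laod gxa zhf bwg wsiaw gvwpp xpww ats
Final line count: 9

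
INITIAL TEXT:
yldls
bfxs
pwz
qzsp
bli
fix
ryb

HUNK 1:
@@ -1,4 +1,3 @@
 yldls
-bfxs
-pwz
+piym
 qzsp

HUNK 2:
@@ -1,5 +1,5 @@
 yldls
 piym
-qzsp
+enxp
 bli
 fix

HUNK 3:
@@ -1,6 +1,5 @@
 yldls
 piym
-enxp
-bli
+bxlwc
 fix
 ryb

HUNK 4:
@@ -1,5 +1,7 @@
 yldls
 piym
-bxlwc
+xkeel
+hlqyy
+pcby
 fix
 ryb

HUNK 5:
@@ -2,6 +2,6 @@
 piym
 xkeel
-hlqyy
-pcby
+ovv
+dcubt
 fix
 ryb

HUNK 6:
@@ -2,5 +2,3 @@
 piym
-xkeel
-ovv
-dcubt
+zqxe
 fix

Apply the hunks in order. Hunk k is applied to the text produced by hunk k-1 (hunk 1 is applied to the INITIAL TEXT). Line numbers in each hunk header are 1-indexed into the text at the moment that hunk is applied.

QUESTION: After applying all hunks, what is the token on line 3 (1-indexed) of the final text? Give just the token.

Answer: zqxe

Derivation:
Hunk 1: at line 1 remove [bfxs,pwz] add [piym] -> 6 lines: yldls piym qzsp bli fix ryb
Hunk 2: at line 1 remove [qzsp] add [enxp] -> 6 lines: yldls piym enxp bli fix ryb
Hunk 3: at line 1 remove [enxp,bli] add [bxlwc] -> 5 lines: yldls piym bxlwc fix ryb
Hunk 4: at line 1 remove [bxlwc] add [xkeel,hlqyy,pcby] -> 7 lines: yldls piym xkeel hlqyy pcby fix ryb
Hunk 5: at line 2 remove [hlqyy,pcby] add [ovv,dcubt] -> 7 lines: yldls piym xkeel ovv dcubt fix ryb
Hunk 6: at line 2 remove [xkeel,ovv,dcubt] add [zqxe] -> 5 lines: yldls piym zqxe fix ryb
Final line 3: zqxe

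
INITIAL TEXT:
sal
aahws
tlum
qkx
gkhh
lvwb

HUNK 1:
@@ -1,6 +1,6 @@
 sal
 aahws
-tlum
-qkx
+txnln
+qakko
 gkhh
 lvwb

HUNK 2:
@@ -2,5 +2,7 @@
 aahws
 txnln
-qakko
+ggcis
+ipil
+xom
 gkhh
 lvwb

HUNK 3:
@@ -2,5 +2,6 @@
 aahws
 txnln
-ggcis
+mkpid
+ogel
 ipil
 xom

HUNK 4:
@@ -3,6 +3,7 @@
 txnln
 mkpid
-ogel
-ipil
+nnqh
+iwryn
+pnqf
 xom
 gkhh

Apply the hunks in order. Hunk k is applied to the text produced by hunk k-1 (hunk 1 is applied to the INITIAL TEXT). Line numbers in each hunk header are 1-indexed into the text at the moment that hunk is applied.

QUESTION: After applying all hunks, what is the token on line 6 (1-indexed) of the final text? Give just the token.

Answer: iwryn

Derivation:
Hunk 1: at line 1 remove [tlum,qkx] add [txnln,qakko] -> 6 lines: sal aahws txnln qakko gkhh lvwb
Hunk 2: at line 2 remove [qakko] add [ggcis,ipil,xom] -> 8 lines: sal aahws txnln ggcis ipil xom gkhh lvwb
Hunk 3: at line 2 remove [ggcis] add [mkpid,ogel] -> 9 lines: sal aahws txnln mkpid ogel ipil xom gkhh lvwb
Hunk 4: at line 3 remove [ogel,ipil] add [nnqh,iwryn,pnqf] -> 10 lines: sal aahws txnln mkpid nnqh iwryn pnqf xom gkhh lvwb
Final line 6: iwryn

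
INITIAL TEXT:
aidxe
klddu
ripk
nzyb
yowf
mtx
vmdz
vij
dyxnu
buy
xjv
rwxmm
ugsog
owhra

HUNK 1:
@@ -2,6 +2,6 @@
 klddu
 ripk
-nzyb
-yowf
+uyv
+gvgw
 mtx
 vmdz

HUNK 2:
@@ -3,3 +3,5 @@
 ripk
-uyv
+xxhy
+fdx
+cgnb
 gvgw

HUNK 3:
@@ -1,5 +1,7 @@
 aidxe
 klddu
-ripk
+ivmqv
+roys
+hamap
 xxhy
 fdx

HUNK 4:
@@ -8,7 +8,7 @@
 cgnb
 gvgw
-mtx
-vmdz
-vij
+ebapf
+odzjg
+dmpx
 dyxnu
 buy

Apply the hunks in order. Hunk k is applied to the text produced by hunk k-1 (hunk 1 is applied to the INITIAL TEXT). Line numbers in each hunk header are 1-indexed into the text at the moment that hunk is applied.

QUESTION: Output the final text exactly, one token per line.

Answer: aidxe
klddu
ivmqv
roys
hamap
xxhy
fdx
cgnb
gvgw
ebapf
odzjg
dmpx
dyxnu
buy
xjv
rwxmm
ugsog
owhra

Derivation:
Hunk 1: at line 2 remove [nzyb,yowf] add [uyv,gvgw] -> 14 lines: aidxe klddu ripk uyv gvgw mtx vmdz vij dyxnu buy xjv rwxmm ugsog owhra
Hunk 2: at line 3 remove [uyv] add [xxhy,fdx,cgnb] -> 16 lines: aidxe klddu ripk xxhy fdx cgnb gvgw mtx vmdz vij dyxnu buy xjv rwxmm ugsog owhra
Hunk 3: at line 1 remove [ripk] add [ivmqv,roys,hamap] -> 18 lines: aidxe klddu ivmqv roys hamap xxhy fdx cgnb gvgw mtx vmdz vij dyxnu buy xjv rwxmm ugsog owhra
Hunk 4: at line 8 remove [mtx,vmdz,vij] add [ebapf,odzjg,dmpx] -> 18 lines: aidxe klddu ivmqv roys hamap xxhy fdx cgnb gvgw ebapf odzjg dmpx dyxnu buy xjv rwxmm ugsog owhra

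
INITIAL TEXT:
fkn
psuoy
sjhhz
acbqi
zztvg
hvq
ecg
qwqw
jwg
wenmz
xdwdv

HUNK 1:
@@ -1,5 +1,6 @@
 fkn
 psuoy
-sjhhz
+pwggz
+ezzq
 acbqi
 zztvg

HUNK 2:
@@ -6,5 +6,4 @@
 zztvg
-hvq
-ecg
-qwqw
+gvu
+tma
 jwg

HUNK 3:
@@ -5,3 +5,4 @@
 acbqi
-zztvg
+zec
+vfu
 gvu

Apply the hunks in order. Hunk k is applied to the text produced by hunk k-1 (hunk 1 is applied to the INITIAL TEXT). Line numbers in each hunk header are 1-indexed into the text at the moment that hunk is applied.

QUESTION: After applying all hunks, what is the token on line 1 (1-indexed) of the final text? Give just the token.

Answer: fkn

Derivation:
Hunk 1: at line 1 remove [sjhhz] add [pwggz,ezzq] -> 12 lines: fkn psuoy pwggz ezzq acbqi zztvg hvq ecg qwqw jwg wenmz xdwdv
Hunk 2: at line 6 remove [hvq,ecg,qwqw] add [gvu,tma] -> 11 lines: fkn psuoy pwggz ezzq acbqi zztvg gvu tma jwg wenmz xdwdv
Hunk 3: at line 5 remove [zztvg] add [zec,vfu] -> 12 lines: fkn psuoy pwggz ezzq acbqi zec vfu gvu tma jwg wenmz xdwdv
Final line 1: fkn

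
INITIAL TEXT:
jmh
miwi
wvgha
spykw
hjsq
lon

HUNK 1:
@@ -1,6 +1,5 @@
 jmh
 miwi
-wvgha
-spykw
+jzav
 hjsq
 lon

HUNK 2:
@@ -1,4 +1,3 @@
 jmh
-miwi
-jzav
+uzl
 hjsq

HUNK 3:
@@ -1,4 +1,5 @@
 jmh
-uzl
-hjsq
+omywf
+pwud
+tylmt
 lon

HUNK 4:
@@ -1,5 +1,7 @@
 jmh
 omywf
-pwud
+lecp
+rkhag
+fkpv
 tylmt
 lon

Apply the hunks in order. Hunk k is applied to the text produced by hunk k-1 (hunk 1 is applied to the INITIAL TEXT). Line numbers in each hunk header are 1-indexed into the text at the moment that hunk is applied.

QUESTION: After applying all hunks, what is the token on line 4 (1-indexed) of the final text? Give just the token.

Answer: rkhag

Derivation:
Hunk 1: at line 1 remove [wvgha,spykw] add [jzav] -> 5 lines: jmh miwi jzav hjsq lon
Hunk 2: at line 1 remove [miwi,jzav] add [uzl] -> 4 lines: jmh uzl hjsq lon
Hunk 3: at line 1 remove [uzl,hjsq] add [omywf,pwud,tylmt] -> 5 lines: jmh omywf pwud tylmt lon
Hunk 4: at line 1 remove [pwud] add [lecp,rkhag,fkpv] -> 7 lines: jmh omywf lecp rkhag fkpv tylmt lon
Final line 4: rkhag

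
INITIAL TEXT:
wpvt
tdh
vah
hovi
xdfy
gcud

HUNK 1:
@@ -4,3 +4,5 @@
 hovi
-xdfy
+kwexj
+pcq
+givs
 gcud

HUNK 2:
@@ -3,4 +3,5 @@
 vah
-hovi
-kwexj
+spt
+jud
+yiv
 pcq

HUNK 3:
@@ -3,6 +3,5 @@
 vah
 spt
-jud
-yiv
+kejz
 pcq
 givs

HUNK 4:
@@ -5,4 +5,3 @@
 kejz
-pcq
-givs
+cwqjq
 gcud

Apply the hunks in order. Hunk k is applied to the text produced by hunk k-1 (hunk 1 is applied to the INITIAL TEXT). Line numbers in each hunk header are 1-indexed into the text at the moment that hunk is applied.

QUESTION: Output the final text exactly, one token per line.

Answer: wpvt
tdh
vah
spt
kejz
cwqjq
gcud

Derivation:
Hunk 1: at line 4 remove [xdfy] add [kwexj,pcq,givs] -> 8 lines: wpvt tdh vah hovi kwexj pcq givs gcud
Hunk 2: at line 3 remove [hovi,kwexj] add [spt,jud,yiv] -> 9 lines: wpvt tdh vah spt jud yiv pcq givs gcud
Hunk 3: at line 3 remove [jud,yiv] add [kejz] -> 8 lines: wpvt tdh vah spt kejz pcq givs gcud
Hunk 4: at line 5 remove [pcq,givs] add [cwqjq] -> 7 lines: wpvt tdh vah spt kejz cwqjq gcud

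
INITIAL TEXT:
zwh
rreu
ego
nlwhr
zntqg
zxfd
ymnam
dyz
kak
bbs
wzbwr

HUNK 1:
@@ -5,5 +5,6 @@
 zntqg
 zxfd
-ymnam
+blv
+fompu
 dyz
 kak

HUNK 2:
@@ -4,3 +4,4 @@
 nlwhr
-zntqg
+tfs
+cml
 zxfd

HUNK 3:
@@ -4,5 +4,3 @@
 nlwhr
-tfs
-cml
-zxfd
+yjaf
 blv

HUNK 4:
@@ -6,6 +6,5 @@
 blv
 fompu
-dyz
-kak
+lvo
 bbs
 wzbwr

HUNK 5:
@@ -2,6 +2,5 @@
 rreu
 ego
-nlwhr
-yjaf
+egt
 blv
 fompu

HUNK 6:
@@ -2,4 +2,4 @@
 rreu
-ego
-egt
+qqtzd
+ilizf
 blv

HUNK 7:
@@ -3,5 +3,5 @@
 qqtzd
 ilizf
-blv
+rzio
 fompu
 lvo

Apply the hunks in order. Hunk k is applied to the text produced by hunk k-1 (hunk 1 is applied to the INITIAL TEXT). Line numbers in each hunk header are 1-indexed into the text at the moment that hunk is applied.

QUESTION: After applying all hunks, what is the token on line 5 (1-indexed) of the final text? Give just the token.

Hunk 1: at line 5 remove [ymnam] add [blv,fompu] -> 12 lines: zwh rreu ego nlwhr zntqg zxfd blv fompu dyz kak bbs wzbwr
Hunk 2: at line 4 remove [zntqg] add [tfs,cml] -> 13 lines: zwh rreu ego nlwhr tfs cml zxfd blv fompu dyz kak bbs wzbwr
Hunk 3: at line 4 remove [tfs,cml,zxfd] add [yjaf] -> 11 lines: zwh rreu ego nlwhr yjaf blv fompu dyz kak bbs wzbwr
Hunk 4: at line 6 remove [dyz,kak] add [lvo] -> 10 lines: zwh rreu ego nlwhr yjaf blv fompu lvo bbs wzbwr
Hunk 5: at line 2 remove [nlwhr,yjaf] add [egt] -> 9 lines: zwh rreu ego egt blv fompu lvo bbs wzbwr
Hunk 6: at line 2 remove [ego,egt] add [qqtzd,ilizf] -> 9 lines: zwh rreu qqtzd ilizf blv fompu lvo bbs wzbwr
Hunk 7: at line 3 remove [blv] add [rzio] -> 9 lines: zwh rreu qqtzd ilizf rzio fompu lvo bbs wzbwr
Final line 5: rzio

Answer: rzio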